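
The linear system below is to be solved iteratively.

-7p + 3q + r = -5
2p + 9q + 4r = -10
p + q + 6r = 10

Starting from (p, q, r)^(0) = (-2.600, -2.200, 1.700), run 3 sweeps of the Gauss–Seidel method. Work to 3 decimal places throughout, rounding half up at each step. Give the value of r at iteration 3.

1.982

Iteration 1:
  p = (-5 - (3)·-2.200 - (1)·1.700) / (-7) = 0.014
  q = (-10 - (2)·0.014 - (4)·1.700) / (9) = -1.870
  r = (10 - (1)·0.014 - (1)·-1.870) / (6) = 1.976
Iteration 2:
  p = (-5 - (3)·-1.870 - (1)·1.976) / (-7) = 0.195
  q = (-10 - (2)·0.195 - (4)·1.976) / (9) = -2.033
  r = (10 - (1)·0.195 - (1)·-2.033) / (6) = 1.973
Iteration 3:
  p = (-5 - (3)·-2.033 - (1)·1.973) / (-7) = 0.125
  q = (-10 - (2)·0.125 - (4)·1.973) / (9) = -2.016
  r = (10 - (1)·0.125 - (1)·-2.016) / (6) = 1.982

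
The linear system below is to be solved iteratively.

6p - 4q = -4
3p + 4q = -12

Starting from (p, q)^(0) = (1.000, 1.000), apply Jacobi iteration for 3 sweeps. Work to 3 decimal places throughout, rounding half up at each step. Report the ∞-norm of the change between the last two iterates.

2.375

Iteration 1:
  p = (-4 - (-4)·1.000) / (6) = 0.000
  q = (-12 - (3)·1.000) / (4) = -3.750
Iteration 2:
  p = (-4 - (-4)·-3.750) / (6) = -3.167
  q = (-12 - (3)·0.000) / (4) = -3.000
Iteration 3:
  p = (-4 - (-4)·-3.000) / (6) = -2.667
  q = (-12 - (3)·-3.167) / (4) = -0.625
Change: (0.500, 2.375) → max |·| = 2.375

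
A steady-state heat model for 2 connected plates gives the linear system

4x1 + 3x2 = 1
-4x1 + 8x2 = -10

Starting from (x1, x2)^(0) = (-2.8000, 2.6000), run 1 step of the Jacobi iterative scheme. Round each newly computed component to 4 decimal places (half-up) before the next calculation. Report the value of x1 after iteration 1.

Iteration 1:
  x1 = (1 - (3)·2.6000) / (4) = -1.7000
  x2 = (-10 - (-4)·-2.8000) / (8) = -2.6500

-1.7000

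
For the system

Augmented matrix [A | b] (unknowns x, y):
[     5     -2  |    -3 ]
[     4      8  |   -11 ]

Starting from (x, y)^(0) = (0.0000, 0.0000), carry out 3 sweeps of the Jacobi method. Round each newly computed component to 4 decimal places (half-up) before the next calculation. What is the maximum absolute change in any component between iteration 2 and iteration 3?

Iteration 1:
  x = (-3 - (-2)·0.0000) / (5) = -0.6000
  y = (-11 - (4)·0.0000) / (8) = -1.3750
Iteration 2:
  x = (-3 - (-2)·-1.3750) / (5) = -1.1500
  y = (-11 - (4)·-0.6000) / (8) = -1.0750
Iteration 3:
  x = (-3 - (-2)·-1.0750) / (5) = -1.0300
  y = (-11 - (4)·-1.1500) / (8) = -0.8000
Change: (0.1200, 0.2750) → max |·| = 0.2750

0.2750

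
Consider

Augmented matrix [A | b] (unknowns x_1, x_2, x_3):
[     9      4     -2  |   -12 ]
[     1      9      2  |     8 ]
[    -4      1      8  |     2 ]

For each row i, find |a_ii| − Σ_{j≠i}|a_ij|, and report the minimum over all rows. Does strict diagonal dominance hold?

3

row 1: |9| − (4+2) = 3
row 2: |9| − (1+2) = 6
row 3: |8| − (4+1) = 3
minimum over rows = 3 → strictly diagonally dominant (convergence guaranteed)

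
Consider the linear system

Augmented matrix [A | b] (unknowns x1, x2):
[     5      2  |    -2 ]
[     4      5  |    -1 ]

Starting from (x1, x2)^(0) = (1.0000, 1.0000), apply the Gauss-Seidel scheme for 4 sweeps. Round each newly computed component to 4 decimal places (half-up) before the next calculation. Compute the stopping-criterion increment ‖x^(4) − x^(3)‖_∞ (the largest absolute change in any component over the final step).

0.0229

Iteration 1:
  x1 = (-2 - (2)·1.0000) / (5) = -0.8000
  x2 = (-1 - (4)·-0.8000) / (5) = 0.4400
Iteration 2:
  x1 = (-2 - (2)·0.4400) / (5) = -0.5760
  x2 = (-1 - (4)·-0.5760) / (5) = 0.2608
Iteration 3:
  x1 = (-2 - (2)·0.2608) / (5) = -0.5043
  x2 = (-1 - (4)·-0.5043) / (5) = 0.2034
Iteration 4:
  x1 = (-2 - (2)·0.2034) / (5) = -0.4814
  x2 = (-1 - (4)·-0.4814) / (5) = 0.1851
Change: (0.0229, -0.0183) → max |·| = 0.0229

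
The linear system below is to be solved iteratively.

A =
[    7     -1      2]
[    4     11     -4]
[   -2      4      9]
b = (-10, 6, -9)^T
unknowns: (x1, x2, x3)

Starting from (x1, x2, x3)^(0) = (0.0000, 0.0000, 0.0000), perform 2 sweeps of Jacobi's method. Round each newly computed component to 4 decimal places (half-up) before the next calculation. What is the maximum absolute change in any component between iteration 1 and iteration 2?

Iteration 1:
  x1 = (-10 - (-1)·0.0000 - (2)·0.0000) / (7) = -1.4286
  x2 = (6 - (4)·0.0000 - (-4)·0.0000) / (11) = 0.5455
  x3 = (-9 - (-2)·0.0000 - (4)·0.0000) / (9) = -1.0000
Iteration 2:
  x1 = (-10 - (-1)·0.5455 - (2)·-1.0000) / (7) = -1.0649
  x2 = (6 - (4)·-1.4286 - (-4)·-1.0000) / (11) = 0.7013
  x3 = (-9 - (-2)·-1.4286 - (4)·0.5455) / (9) = -1.5599
Change: (0.3637, 0.1558, -0.5599) → max |·| = 0.5599

0.5599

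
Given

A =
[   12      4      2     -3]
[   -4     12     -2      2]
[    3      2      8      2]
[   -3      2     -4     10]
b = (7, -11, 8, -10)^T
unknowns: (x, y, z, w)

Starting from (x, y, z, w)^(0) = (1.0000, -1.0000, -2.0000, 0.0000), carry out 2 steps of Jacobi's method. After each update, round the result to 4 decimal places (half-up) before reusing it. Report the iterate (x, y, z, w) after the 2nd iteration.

Iteration 1:
  x = (7 - (4)·-1.0000 - (2)·-2.0000 - (-3)·0.0000) / (12) = 1.2500
  y = (-11 - (-4)·1.0000 - (-2)·-2.0000 - (2)·0.0000) / (12) = -0.9167
  z = (8 - (3)·1.0000 - (2)·-1.0000 - (2)·0.0000) / (8) = 0.8750
  w = (-10 - (-3)·1.0000 - (2)·-1.0000 - (-4)·-2.0000) / (10) = -1.3000
Iteration 2:
  x = (7 - (4)·-0.9167 - (2)·0.8750 - (-3)·-1.3000) / (12) = 0.4181
  y = (-11 - (-4)·1.2500 - (-2)·0.8750 - (2)·-1.3000) / (12) = -0.1375
  z = (8 - (3)·1.2500 - (2)·-0.9167 - (2)·-1.3000) / (8) = 1.0854
  w = (-10 - (-3)·1.2500 - (2)·-0.9167 - (-4)·0.8750) / (10) = -0.0917

(0.4181, -0.1375, 1.0854, -0.0917)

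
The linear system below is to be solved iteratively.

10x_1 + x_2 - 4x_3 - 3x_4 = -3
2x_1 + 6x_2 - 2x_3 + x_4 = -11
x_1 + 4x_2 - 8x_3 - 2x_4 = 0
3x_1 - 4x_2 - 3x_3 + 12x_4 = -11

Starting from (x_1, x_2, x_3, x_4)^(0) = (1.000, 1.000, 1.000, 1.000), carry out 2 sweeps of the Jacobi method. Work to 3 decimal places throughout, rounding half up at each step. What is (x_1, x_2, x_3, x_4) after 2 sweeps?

Iteration 1:
  x_1 = (-3 - (1)·1.000 - (-4)·1.000 - (-3)·1.000) / (10) = 0.300
  x_2 = (-11 - (2)·1.000 - (-2)·1.000 - (1)·1.000) / (6) = -2.000
  x_3 = (0 - (1)·1.000 - (4)·1.000 - (-2)·1.000) / (-8) = 0.375
  x_4 = (-11 - (3)·1.000 - (-4)·1.000 - (-3)·1.000) / (12) = -0.583
Iteration 2:
  x_1 = (-3 - (1)·-2.000 - (-4)·0.375 - (-3)·-0.583) / (10) = -0.125
  x_2 = (-11 - (2)·0.300 - (-2)·0.375 - (1)·-0.583) / (6) = -1.711
  x_3 = (0 - (1)·0.300 - (4)·-2.000 - (-2)·-0.583) / (-8) = -0.817
  x_4 = (-11 - (3)·0.300 - (-4)·-2.000 - (-3)·0.375) / (12) = -1.565

(-0.125, -1.711, -0.817, -1.565)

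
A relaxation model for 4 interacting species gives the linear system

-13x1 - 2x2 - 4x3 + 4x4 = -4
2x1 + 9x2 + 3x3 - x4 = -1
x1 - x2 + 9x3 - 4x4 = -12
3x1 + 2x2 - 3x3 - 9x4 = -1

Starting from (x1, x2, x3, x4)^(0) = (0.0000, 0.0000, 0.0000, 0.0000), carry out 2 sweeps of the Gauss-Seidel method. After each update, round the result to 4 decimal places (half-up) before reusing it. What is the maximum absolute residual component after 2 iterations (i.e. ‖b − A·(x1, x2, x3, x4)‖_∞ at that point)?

0.9184

Iteration 1:
  x1 = (-4 - (-2)·0.0000 - (-4)·0.0000 - (4)·0.0000) / (-13) = 0.3077
  x2 = (-1 - (2)·0.3077 - (3)·0.0000 - (-1)·0.0000) / (9) = -0.1795
  x3 = (-12 - (1)·0.3077 - (-1)·-0.1795 - (-4)·0.0000) / (9) = -1.3875
  x4 = (-1 - (3)·0.3077 - (2)·-0.1795 - (-3)·-1.3875) / (-9) = 0.6363
Iteration 2:
  x1 = (-4 - (-2)·-0.1795 - (-4)·-1.3875 - (4)·0.6363) / (-13) = 0.9580
  x2 = (-1 - (2)·0.9580 - (3)·-1.3875 - (-1)·0.6363) / (9) = 0.2092
  x3 = (-12 - (1)·0.9580 - (-1)·0.2092 - (-4)·0.6363) / (9) = -1.1337
  x4 = (-1 - (3)·0.9580 - (2)·0.2092 - (-3)·-1.1337) / (-9) = 0.8548
Residual b − A·x = (0.9184, -0.5429, 0.8737, -0.0003); ∞-norm = 0.9184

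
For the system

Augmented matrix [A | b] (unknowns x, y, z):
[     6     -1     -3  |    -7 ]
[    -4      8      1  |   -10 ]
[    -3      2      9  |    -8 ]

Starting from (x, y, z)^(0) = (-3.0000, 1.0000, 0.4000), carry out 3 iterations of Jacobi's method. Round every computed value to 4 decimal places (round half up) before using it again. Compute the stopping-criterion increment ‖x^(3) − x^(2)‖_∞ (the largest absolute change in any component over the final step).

1.1417

Iteration 1:
  x = (-7 - (-1)·1.0000 - (-3)·0.4000) / (6) = -0.8000
  y = (-10 - (-4)·-3.0000 - (1)·0.4000) / (8) = -2.8000
  z = (-8 - (-3)·-3.0000 - (2)·1.0000) / (9) = -2.1111
Iteration 2:
  x = (-7 - (-1)·-2.8000 - (-3)·-2.1111) / (6) = -2.6889
  y = (-10 - (-4)·-0.8000 - (1)·-2.1111) / (8) = -1.3861
  z = (-8 - (-3)·-0.8000 - (2)·-2.8000) / (9) = -0.5333
Iteration 3:
  x = (-7 - (-1)·-1.3861 - (-3)·-0.5333) / (6) = -1.6643
  y = (-10 - (-4)·-2.6889 - (1)·-0.5333) / (8) = -2.5278
  z = (-8 - (-3)·-2.6889 - (2)·-1.3861) / (9) = -1.4772
Change: (1.0246, -1.1417, -0.9439) → max |·| = 1.1417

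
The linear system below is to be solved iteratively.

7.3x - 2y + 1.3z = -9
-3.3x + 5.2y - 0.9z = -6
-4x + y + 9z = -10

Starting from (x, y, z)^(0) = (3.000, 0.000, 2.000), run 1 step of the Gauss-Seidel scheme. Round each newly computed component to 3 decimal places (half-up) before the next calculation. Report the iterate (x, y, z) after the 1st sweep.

Iteration 1:
  x = (-9 - (-2)·0.000 - (1.3)·2.000) / (7.3) = -1.589
  y = (-6 - (-3.3)·-1.589 - (-0.9)·2.000) / (5.2) = -1.816
  z = (-10 - (-4)·-1.589 - (1)·-1.816) / (9) = -1.616

(-1.589, -1.816, -1.616)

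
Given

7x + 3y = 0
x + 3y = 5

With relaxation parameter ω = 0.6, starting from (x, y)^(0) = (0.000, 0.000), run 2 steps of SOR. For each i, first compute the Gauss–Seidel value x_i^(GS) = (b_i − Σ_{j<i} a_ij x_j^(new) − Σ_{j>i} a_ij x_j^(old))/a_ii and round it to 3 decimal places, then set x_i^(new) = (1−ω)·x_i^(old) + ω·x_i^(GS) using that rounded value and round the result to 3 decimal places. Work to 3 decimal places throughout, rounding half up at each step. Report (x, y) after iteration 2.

(-0.257, 1.451)

Iteration 1:
  x: GS value = (0 - (3)·0.000) / (7) = 0.000;  x ← (1−ω)·0.000 + ω·0.000 = 0.000
  y: GS value = (5 - (1)·0.000) / (3) = 1.667;  y ← (1−ω)·0.000 + ω·1.667 = 1.000
Iteration 2:
  x: GS value = (0 - (3)·1.000) / (7) = -0.429;  x ← (1−ω)·0.000 + ω·-0.429 = -0.257
  y: GS value = (5 - (1)·-0.257) / (3) = 1.752;  y ← (1−ω)·1.000 + ω·1.752 = 1.451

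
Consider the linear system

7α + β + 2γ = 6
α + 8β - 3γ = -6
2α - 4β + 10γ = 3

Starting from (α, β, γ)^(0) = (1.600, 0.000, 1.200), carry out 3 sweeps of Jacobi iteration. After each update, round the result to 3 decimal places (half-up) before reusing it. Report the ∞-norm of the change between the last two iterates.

0.213

Iteration 1:
  α = (6 - (1)·0.000 - (2)·1.200) / (7) = 0.514
  β = (-6 - (1)·1.600 - (-3)·1.200) / (8) = -0.500
  γ = (3 - (2)·1.600 - (-4)·0.000) / (10) = -0.020
Iteration 2:
  α = (6 - (1)·-0.500 - (2)·-0.020) / (7) = 0.934
  β = (-6 - (1)·0.514 - (-3)·-0.020) / (8) = -0.822
  γ = (3 - (2)·0.514 - (-4)·-0.500) / (10) = -0.003
Iteration 3:
  α = (6 - (1)·-0.822 - (2)·-0.003) / (7) = 0.975
  β = (-6 - (1)·0.934 - (-3)·-0.003) / (8) = -0.868
  γ = (3 - (2)·0.934 - (-4)·-0.822) / (10) = -0.216
Change: (0.041, -0.046, -0.213) → max |·| = 0.213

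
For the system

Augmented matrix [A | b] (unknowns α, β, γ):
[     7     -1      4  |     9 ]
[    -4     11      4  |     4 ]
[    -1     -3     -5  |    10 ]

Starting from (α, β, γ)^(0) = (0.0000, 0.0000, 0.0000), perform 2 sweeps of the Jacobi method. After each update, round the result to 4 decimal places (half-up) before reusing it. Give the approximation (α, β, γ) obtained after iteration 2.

(2.4805, 1.5584, -2.4753)

Iteration 1:
  α = (9 - (-1)·0.0000 - (4)·0.0000) / (7) = 1.2857
  β = (4 - (-4)·0.0000 - (4)·0.0000) / (11) = 0.3636
  γ = (10 - (-1)·0.0000 - (-3)·0.0000) / (-5) = -2.0000
Iteration 2:
  α = (9 - (-1)·0.3636 - (4)·-2.0000) / (7) = 2.4805
  β = (4 - (-4)·1.2857 - (4)·-2.0000) / (11) = 1.5584
  γ = (10 - (-1)·1.2857 - (-3)·0.3636) / (-5) = -2.4753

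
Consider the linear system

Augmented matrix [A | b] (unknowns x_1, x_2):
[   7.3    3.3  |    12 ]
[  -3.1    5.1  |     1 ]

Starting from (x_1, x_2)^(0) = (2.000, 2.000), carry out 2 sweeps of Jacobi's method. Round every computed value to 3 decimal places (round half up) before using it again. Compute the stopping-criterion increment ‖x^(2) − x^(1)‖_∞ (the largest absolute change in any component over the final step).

0.766

Iteration 1:
  x_1 = (12 - (3.3)·2.000) / (7.3) = 0.740
  x_2 = (1 - (-3.1)·2.000) / (5.1) = 1.412
Iteration 2:
  x_1 = (12 - (3.3)·1.412) / (7.3) = 1.006
  x_2 = (1 - (-3.1)·0.740) / (5.1) = 0.646
Change: (0.266, -0.766) → max |·| = 0.766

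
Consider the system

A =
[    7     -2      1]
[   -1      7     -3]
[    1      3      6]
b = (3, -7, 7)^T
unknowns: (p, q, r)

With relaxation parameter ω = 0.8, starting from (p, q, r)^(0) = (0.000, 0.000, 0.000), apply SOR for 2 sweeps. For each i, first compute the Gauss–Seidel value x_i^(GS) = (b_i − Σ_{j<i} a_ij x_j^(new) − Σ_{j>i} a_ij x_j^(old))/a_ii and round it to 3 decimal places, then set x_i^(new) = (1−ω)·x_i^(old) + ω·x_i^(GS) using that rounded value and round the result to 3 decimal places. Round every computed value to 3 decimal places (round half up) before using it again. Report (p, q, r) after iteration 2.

(0.101, -0.532, 1.371)

Iteration 1:
  p: GS value = (3 - (-2)·0.000 - (1)·0.000) / (7) = 0.429;  p ← (1−ω)·0.000 + ω·0.429 = 0.343
  q: GS value = (-7 - (-1)·0.343 - (-3)·0.000) / (7) = -0.951;  q ← (1−ω)·0.000 + ω·-0.951 = -0.761
  r: GS value = (7 - (1)·0.343 - (3)·-0.761) / (6) = 1.490;  r ← (1−ω)·0.000 + ω·1.490 = 1.192
Iteration 2:
  p: GS value = (3 - (-2)·-0.761 - (1)·1.192) / (7) = 0.041;  p ← (1−ω)·0.343 + ω·0.041 = 0.101
  q: GS value = (-7 - (-1)·0.101 - (-3)·1.192) / (7) = -0.475;  q ← (1−ω)·-0.761 + ω·-0.475 = -0.532
  r: GS value = (7 - (1)·0.101 - (3)·-0.532) / (6) = 1.416;  r ← (1−ω)·1.192 + ω·1.416 = 1.371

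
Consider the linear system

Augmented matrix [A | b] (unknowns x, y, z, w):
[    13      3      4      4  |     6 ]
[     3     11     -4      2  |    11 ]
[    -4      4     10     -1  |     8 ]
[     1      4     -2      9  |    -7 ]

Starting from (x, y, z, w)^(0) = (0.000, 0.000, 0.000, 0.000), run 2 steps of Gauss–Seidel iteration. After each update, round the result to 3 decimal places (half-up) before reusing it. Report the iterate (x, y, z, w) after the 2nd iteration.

Iteration 1:
  x = (6 - (3)·0.000 - (4)·0.000 - (4)·0.000) / (13) = 0.462
  y = (11 - (3)·0.462 - (-4)·0.000 - (2)·0.000) / (11) = 0.874
  z = (8 - (-4)·0.462 - (4)·0.874 - (-1)·0.000) / (10) = 0.635
  w = (-7 - (1)·0.462 - (4)·0.874 - (-2)·0.635) / (9) = -1.076
Iteration 2:
  x = (6 - (3)·0.874 - (4)·0.635 - (4)·-1.076) / (13) = 0.396
  y = (11 - (3)·0.396 - (-4)·0.635 - (2)·-1.076) / (11) = 1.319
  z = (8 - (-4)·0.396 - (4)·1.319 - (-1)·-1.076) / (10) = 0.323
  w = (-7 - (1)·0.396 - (4)·1.319 - (-2)·0.323) / (9) = -1.336

(0.396, 1.319, 0.323, -1.336)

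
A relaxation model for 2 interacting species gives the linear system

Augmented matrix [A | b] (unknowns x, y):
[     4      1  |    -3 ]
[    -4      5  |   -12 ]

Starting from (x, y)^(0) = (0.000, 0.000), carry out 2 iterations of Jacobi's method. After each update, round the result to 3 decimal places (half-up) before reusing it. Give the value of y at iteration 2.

Iteration 1:
  x = (-3 - (1)·0.000) / (4) = -0.750
  y = (-12 - (-4)·0.000) / (5) = -2.400
Iteration 2:
  x = (-3 - (1)·-2.400) / (4) = -0.150
  y = (-12 - (-4)·-0.750) / (5) = -3.000

-3.000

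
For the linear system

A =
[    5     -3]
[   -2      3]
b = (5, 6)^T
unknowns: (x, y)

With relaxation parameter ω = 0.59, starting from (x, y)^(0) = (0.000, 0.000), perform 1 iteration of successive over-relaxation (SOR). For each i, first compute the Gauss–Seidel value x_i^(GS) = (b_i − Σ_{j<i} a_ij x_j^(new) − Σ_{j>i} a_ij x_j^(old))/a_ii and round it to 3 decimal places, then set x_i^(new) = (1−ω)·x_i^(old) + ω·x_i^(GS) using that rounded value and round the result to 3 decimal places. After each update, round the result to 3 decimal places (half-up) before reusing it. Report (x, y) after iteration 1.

Iteration 1:
  x: GS value = (5 - (-3)·0.000) / (5) = 1.000;  x ← (1−ω)·0.000 + ω·1.000 = 0.590
  y: GS value = (6 - (-2)·0.590) / (3) = 2.393;  y ← (1−ω)·0.000 + ω·2.393 = 1.412

(0.590, 1.412)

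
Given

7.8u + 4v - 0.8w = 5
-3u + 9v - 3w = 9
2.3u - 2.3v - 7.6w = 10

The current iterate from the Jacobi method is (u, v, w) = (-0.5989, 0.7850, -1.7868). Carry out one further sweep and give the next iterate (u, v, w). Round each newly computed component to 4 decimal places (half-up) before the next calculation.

One sweep:
  u = (5 - (4)·0.7850 - (-0.8)·-1.7868) / (7.8) = 0.0552
  v = (9 - (-3)·-0.5989 - (-3)·-1.7868) / (9) = 0.2048
  w = (10 - (2.3)·-0.5989 - (-2.3)·0.7850) / (-7.6) = -1.7346

(0.0552, 0.2048, -1.7346)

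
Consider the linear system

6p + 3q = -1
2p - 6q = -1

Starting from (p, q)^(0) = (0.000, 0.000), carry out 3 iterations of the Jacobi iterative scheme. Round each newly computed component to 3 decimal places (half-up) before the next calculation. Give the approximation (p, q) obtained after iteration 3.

Iteration 1:
  p = (-1 - (3)·0.000) / (6) = -0.167
  q = (-1 - (2)·0.000) / (-6) = 0.167
Iteration 2:
  p = (-1 - (3)·0.167) / (6) = -0.250
  q = (-1 - (2)·-0.167) / (-6) = 0.111
Iteration 3:
  p = (-1 - (3)·0.111) / (6) = -0.222
  q = (-1 - (2)·-0.250) / (-6) = 0.083

(-0.222, 0.083)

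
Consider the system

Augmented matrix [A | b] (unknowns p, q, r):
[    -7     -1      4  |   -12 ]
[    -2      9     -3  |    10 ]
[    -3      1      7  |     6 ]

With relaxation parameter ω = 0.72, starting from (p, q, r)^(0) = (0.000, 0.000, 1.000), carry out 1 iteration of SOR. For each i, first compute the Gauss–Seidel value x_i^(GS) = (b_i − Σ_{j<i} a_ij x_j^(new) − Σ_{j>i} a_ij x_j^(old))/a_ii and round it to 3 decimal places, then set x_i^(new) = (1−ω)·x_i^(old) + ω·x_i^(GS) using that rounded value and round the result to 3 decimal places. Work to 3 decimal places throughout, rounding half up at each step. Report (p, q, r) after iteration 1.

Iteration 1:
  p: GS value = (-12 - (-1)·0.000 - (4)·1.000) / (-7) = 2.286;  p ← (1−ω)·0.000 + ω·2.286 = 1.646
  q: GS value = (10 - (-2)·1.646 - (-3)·1.000) / (9) = 1.810;  q ← (1−ω)·0.000 + ω·1.810 = 1.303
  r: GS value = (6 - (-3)·1.646 - (1)·1.303) / (7) = 1.376;  r ← (1−ω)·1.000 + ω·1.376 = 1.271

(1.646, 1.303, 1.271)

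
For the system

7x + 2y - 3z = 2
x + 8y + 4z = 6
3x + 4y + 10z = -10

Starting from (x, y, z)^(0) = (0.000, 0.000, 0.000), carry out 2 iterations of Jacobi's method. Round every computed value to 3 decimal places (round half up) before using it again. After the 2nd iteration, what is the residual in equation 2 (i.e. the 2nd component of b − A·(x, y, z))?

Iteration 1:
  x = (2 - (2)·0.000 - (-3)·0.000) / (7) = 0.286
  y = (6 - (1)·0.000 - (4)·0.000) / (8) = 0.750
  z = (-10 - (3)·0.000 - (4)·0.000) / (10) = -1.000
Iteration 2:
  x = (2 - (2)·0.750 - (-3)·-1.000) / (7) = -0.357
  y = (6 - (1)·0.286 - (4)·-1.000) / (8) = 1.214
  z = (-10 - (3)·0.286 - (4)·0.750) / (10) = -1.386
Residual b − A·x = (-2.087, 2.189, 0.075)

2.189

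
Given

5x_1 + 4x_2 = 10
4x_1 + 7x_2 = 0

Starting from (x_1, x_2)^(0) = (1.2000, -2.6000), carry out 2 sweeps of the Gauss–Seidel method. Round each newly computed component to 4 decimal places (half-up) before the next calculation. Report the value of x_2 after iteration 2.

-2.2086

Iteration 1:
  x_1 = (10 - (4)·-2.6000) / (5) = 4.0800
  x_2 = (0 - (4)·4.0800) / (7) = -2.3314
Iteration 2:
  x_1 = (10 - (4)·-2.3314) / (5) = 3.8651
  x_2 = (0 - (4)·3.8651) / (7) = -2.2086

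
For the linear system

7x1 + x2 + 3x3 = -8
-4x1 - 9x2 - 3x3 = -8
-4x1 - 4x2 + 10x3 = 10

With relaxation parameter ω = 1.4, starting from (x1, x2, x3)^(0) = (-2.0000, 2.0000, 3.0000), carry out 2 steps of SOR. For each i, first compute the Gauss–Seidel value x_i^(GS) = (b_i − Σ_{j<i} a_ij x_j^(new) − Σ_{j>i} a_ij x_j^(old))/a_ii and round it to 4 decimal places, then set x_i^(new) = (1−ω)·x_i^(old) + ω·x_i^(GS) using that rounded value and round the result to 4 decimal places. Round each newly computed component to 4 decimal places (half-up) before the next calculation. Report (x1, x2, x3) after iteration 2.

Iteration 1:
  x1: GS value = (-8 - (1)·2.0000 - (3)·3.0000) / (7) = -2.7143;  x1 ← (1−ω)·-2.0000 + ω·-2.7143 = -3.0000
  x2: GS value = (-8 - (-4)·-3.0000 - (-3)·3.0000) / (-9) = 1.2222;  x2 ← (1−ω)·2.0000 + ω·1.2222 = 0.9111
  x3: GS value = (10 - (-4)·-3.0000 - (-4)·0.9111) / (10) = 0.1644;  x3 ← (1−ω)·3.0000 + ω·0.1644 = -0.9698
Iteration 2:
  x1: GS value = (-8 - (1)·0.9111 - (3)·-0.9698) / (7) = -0.8574;  x1 ← (1−ω)·-3.0000 + ω·-0.8574 = -0.0004
  x2: GS value = (-8 - (-4)·-0.0004 - (-3)·-0.9698) / (-9) = 1.2123;  x2 ← (1−ω)·0.9111 + ω·1.2123 = 1.3328
  x3: GS value = (10 - (-4)·-0.0004 - (-4)·1.3328) / (10) = 1.5330;  x3 ← (1−ω)·-0.9698 + ω·1.5330 = 2.5341

(-0.0004, 1.3328, 2.5341)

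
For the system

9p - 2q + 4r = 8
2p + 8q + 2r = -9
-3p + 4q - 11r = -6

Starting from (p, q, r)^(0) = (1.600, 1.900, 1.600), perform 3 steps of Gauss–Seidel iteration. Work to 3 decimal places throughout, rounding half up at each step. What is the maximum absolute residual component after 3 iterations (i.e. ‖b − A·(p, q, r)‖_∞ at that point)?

0.052

Iteration 1:
  p = (8 - (-2)·1.900 - (4)·1.600) / (9) = 0.600
  q = (-9 - (2)·0.600 - (2)·1.600) / (8) = -1.675
  r = (-6 - (-3)·0.600 - (4)·-1.675) / (-11) = -0.227
Iteration 2:
  p = (8 - (-2)·-1.675 - (4)·-0.227) / (9) = 0.618
  q = (-9 - (2)·0.618 - (2)·-0.227) / (8) = -1.223
  r = (-6 - (-3)·0.618 - (4)·-1.223) / (-11) = -0.068
Iteration 3:
  p = (8 - (-2)·-1.223 - (4)·-0.068) / (9) = 0.647
  q = (-9 - (2)·0.647 - (2)·-0.068) / (8) = -1.270
  r = (-6 - (-3)·0.647 - (4)·-1.270) / (-11) = -0.093
Residual b − A·x = (0.009, 0.052, -0.002); ∞-norm = 0.052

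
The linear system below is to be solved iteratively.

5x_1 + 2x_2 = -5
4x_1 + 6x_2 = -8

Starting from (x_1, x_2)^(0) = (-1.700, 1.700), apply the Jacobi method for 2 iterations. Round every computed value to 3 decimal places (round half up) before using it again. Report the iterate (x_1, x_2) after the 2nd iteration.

Iteration 1:
  x_1 = (-5 - (2)·1.700) / (5) = -1.680
  x_2 = (-8 - (4)·-1.700) / (6) = -0.200
Iteration 2:
  x_1 = (-5 - (2)·-0.200) / (5) = -0.920
  x_2 = (-8 - (4)·-1.680) / (6) = -0.213

(-0.920, -0.213)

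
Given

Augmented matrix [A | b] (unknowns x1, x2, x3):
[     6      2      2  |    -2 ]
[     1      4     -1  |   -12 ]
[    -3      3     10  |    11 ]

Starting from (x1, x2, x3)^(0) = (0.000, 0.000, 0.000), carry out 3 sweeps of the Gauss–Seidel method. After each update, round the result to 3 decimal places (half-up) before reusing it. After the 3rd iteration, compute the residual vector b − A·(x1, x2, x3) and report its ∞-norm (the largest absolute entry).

Iteration 1:
  x1 = (-2 - (2)·0.000 - (2)·0.000) / (6) = -0.333
  x2 = (-12 - (1)·-0.333 - (-1)·0.000) / (4) = -2.917
  x3 = (11 - (-3)·-0.333 - (3)·-2.917) / (10) = 1.875
Iteration 2:
  x1 = (-2 - (2)·-2.917 - (2)·1.875) / (6) = 0.014
  x2 = (-12 - (1)·0.014 - (-1)·1.875) / (4) = -2.535
  x3 = (11 - (-3)·0.014 - (3)·-2.535) / (10) = 1.865
Iteration 3:
  x1 = (-2 - (2)·-2.535 - (2)·1.865) / (6) = -0.110
  x2 = (-12 - (1)·-0.110 - (-1)·1.865) / (4) = -2.506
  x3 = (11 - (-3)·-0.110 - (3)·-2.506) / (10) = 1.819
Residual b − A·x = (0.034, -0.047, -0.002); ∞-norm = 0.047

0.047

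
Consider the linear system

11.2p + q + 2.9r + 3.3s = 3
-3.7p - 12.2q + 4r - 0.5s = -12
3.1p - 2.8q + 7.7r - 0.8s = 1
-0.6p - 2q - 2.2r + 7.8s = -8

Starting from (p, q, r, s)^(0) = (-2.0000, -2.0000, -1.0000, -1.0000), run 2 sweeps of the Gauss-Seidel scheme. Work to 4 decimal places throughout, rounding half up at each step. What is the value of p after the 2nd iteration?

Iteration 1:
  p = (3 - (1)·-2.0000 - (2.9)·-1.0000 - (3.3)·-1.0000) / (11.2) = 1.0000
  q = (-12 - (-3.7)·1.0000 - (4)·-1.0000 - (-0.5)·-1.0000) / (-12.2) = 0.3934
  r = (1 - (3.1)·1.0000 - (-2.8)·0.3934 - (-0.8)·-1.0000) / (7.7) = -0.2336
  s = (-8 - (-0.6)·1.0000 - (-2)·0.3934 - (-2.2)·-0.2336) / (7.8) = -0.9137
Iteration 2:
  p = (3 - (1)·0.3934 - (2.9)·-0.2336 - (3.3)·-0.9137) / (11.2) = 0.5624
  q = (-12 - (-3.7)·0.5624 - (4)·-0.2336 - (-0.5)·-0.9137) / (-12.2) = 0.7739
  r = (1 - (3.1)·0.5624 - (-2.8)·0.7739 - (-0.8)·-0.9137) / (7.7) = 0.0899
  s = (-8 - (-0.6)·0.5624 - (-2)·0.7739 - (-2.2)·0.0899) / (7.8) = -0.7586

0.5624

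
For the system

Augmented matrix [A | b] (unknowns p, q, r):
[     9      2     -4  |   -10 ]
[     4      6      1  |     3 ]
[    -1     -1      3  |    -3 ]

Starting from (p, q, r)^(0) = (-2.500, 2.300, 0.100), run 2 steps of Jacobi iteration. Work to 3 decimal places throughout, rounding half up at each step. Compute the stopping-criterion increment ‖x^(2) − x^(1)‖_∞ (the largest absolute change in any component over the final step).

0.485

Iteration 1:
  p = (-10 - (2)·2.300 - (-4)·0.100) / (9) = -1.578
  q = (3 - (4)·-2.500 - (1)·0.100) / (6) = 2.150
  r = (-3 - (-1)·-2.500 - (-1)·2.300) / (3) = -1.067
Iteration 2:
  p = (-10 - (2)·2.150 - (-4)·-1.067) / (9) = -2.063
  q = (3 - (4)·-1.578 - (1)·-1.067) / (6) = 1.730
  r = (-3 - (-1)·-1.578 - (-1)·2.150) / (3) = -0.809
Change: (-0.485, -0.420, 0.258) → max |·| = 0.485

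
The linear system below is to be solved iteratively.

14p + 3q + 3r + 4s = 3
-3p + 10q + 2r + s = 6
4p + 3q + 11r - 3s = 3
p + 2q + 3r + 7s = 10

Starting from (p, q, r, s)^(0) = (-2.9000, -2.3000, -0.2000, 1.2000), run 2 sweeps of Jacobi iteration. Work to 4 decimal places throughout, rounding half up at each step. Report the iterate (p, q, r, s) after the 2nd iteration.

(-0.9384, 0.0072, 0.9253, 0.4925)

Iteration 1:
  p = (3 - (3)·-2.3000 - (3)·-0.2000 - (4)·1.2000) / (14) = 0.4071
  q = (6 - (-3)·-2.9000 - (2)·-0.2000 - (1)·1.2000) / (10) = -0.3500
  r = (3 - (4)·-2.9000 - (3)·-2.3000 - (-3)·1.2000) / (11) = 2.2818
  s = (10 - (1)·-2.9000 - (2)·-2.3000 - (3)·-0.2000) / (7) = 2.5857
Iteration 2:
  p = (3 - (3)·-0.3500 - (3)·2.2818 - (4)·2.5857) / (14) = -0.9384
  q = (6 - (-3)·0.4071 - (2)·2.2818 - (1)·2.5857) / (10) = 0.0072
  r = (3 - (4)·0.4071 - (3)·-0.3500 - (-3)·2.5857) / (11) = 0.9253
  s = (10 - (1)·0.4071 - (2)·-0.3500 - (3)·2.2818) / (7) = 0.4925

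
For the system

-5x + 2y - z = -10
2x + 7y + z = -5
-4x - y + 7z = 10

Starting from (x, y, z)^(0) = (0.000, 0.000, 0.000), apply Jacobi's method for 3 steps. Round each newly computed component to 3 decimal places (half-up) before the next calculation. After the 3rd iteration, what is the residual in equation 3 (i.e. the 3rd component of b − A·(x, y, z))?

-2.059

Iteration 1:
  x = (-10 - (2)·0.000 - (-1)·0.000) / (-5) = 2.000
  y = (-5 - (2)·0.000 - (1)·0.000) / (7) = -0.714
  z = (10 - (-4)·0.000 - (-1)·0.000) / (7) = 1.429
Iteration 2:
  x = (-10 - (2)·-0.714 - (-1)·1.429) / (-5) = 1.429
  y = (-5 - (2)·2.000 - (1)·1.429) / (7) = -1.490
  z = (10 - (-4)·2.000 - (-1)·-0.714) / (7) = 2.469
Iteration 3:
  x = (-10 - (2)·-1.490 - (-1)·2.469) / (-5) = 0.910
  y = (-5 - (2)·1.429 - (1)·2.469) / (7) = -1.475
  z = (10 - (-4)·1.429 - (-1)·-1.490) / (7) = 2.032
Residual b − A·x = (-0.468, 1.473, -2.059)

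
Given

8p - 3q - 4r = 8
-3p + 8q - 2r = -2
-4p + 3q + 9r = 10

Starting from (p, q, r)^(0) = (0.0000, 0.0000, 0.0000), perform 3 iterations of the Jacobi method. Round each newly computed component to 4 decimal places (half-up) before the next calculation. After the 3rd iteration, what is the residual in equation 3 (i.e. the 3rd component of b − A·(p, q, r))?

1.1198

Iteration 1:
  p = (8 - (-3)·0.0000 - (-4)·0.0000) / (8) = 1.0000
  q = (-2 - (-3)·0.0000 - (-2)·0.0000) / (8) = -0.2500
  r = (10 - (-4)·0.0000 - (3)·0.0000) / (9) = 1.1111
Iteration 2:
  p = (8 - (-3)·-0.2500 - (-4)·1.1111) / (8) = 1.4618
  q = (-2 - (-3)·1.0000 - (-2)·1.1111) / (8) = 0.4028
  r = (10 - (-4)·1.0000 - (3)·-0.2500) / (9) = 1.6389
Iteration 3:
  p = (8 - (-3)·0.4028 - (-4)·1.6389) / (8) = 1.9705
  q = (-2 - (-3)·1.4618 - (-2)·1.6389) / (8) = 0.7079
  r = (10 - (-4)·1.4618 - (3)·0.4028) / (9) = 1.6265
Residual b − A·x = (0.8657, 1.5013, 1.1198)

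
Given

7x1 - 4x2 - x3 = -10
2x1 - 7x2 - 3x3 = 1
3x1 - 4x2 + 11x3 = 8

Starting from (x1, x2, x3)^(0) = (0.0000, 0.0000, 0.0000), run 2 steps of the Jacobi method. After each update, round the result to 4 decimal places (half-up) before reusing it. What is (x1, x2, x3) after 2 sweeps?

Iteration 1:
  x1 = (-10 - (-4)·0.0000 - (-1)·0.0000) / (7) = -1.4286
  x2 = (1 - (2)·0.0000 - (-3)·0.0000) / (-7) = -0.1429
  x3 = (8 - (3)·0.0000 - (-4)·0.0000) / (11) = 0.7273
Iteration 2:
  x1 = (-10 - (-4)·-0.1429 - (-1)·0.7273) / (7) = -1.4063
  x2 = (1 - (2)·-1.4286 - (-3)·0.7273) / (-7) = -0.8627
  x3 = (8 - (3)·-1.4286 - (-4)·-0.1429) / (11) = 1.0649

(-1.4063, -0.8627, 1.0649)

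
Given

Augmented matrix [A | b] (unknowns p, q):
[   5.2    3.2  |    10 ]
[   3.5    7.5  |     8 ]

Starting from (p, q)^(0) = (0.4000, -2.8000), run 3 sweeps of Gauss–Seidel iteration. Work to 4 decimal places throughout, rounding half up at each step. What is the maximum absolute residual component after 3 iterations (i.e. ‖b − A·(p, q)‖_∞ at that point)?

Iteration 1:
  p = (10 - (3.2)·-2.8000) / (5.2) = 3.6462
  q = (8 - (3.5)·3.6462) / (7.5) = -0.6349
Iteration 2:
  p = (10 - (3.2)·-0.6349) / (5.2) = 2.3138
  q = (8 - (3.5)·2.3138) / (7.5) = -0.0131
Iteration 3:
  p = (10 - (3.2)·-0.0131) / (5.2) = 1.9311
  q = (8 - (3.5)·1.9311) / (7.5) = 0.1655
Residual b − A·x = (-0.5713, -0.0001); ∞-norm = 0.5713

0.5713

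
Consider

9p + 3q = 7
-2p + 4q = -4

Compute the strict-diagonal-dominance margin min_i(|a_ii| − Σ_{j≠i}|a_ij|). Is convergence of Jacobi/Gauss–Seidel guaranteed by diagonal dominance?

row 1: |9| − (3) = 6
row 2: |4| − (2) = 2
minimum over rows = 2 → strictly diagonally dominant (convergence guaranteed)

2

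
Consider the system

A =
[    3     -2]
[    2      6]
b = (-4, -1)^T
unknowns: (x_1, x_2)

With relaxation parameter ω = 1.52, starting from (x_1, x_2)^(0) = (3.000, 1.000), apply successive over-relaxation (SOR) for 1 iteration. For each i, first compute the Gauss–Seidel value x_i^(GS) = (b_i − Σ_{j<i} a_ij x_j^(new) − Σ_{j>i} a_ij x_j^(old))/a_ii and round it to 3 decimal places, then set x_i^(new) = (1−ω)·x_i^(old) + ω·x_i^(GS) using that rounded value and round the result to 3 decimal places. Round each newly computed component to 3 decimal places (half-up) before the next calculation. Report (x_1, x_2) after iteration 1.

(-2.574, 0.530)

Iteration 1:
  x_1: GS value = (-4 - (-2)·1.000) / (3) = -0.667;  x_1 ← (1−ω)·3.000 + ω·-0.667 = -2.574
  x_2: GS value = (-1 - (2)·-2.574) / (6) = 0.691;  x_2 ← (1−ω)·1.000 + ω·0.691 = 0.530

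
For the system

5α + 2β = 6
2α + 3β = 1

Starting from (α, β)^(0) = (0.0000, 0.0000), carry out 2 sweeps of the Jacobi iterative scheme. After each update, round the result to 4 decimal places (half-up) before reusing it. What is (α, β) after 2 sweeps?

Iteration 1:
  α = (6 - (2)·0.0000) / (5) = 1.2000
  β = (1 - (2)·0.0000) / (3) = 0.3333
Iteration 2:
  α = (6 - (2)·0.3333) / (5) = 1.0667
  β = (1 - (2)·1.2000) / (3) = -0.4667

(1.0667, -0.4667)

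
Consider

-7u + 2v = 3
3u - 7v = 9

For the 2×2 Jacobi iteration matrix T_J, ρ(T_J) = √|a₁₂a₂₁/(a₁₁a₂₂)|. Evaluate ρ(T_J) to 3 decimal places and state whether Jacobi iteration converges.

a₁₂a₂₁/(a₁₁a₂₂) = (2)·(3) / ((-7)·(-7)) = 0.122449
ρ = √|0.122449| = √0.122449 = 0.350
ρ < 1, so Jacobi converges

0.350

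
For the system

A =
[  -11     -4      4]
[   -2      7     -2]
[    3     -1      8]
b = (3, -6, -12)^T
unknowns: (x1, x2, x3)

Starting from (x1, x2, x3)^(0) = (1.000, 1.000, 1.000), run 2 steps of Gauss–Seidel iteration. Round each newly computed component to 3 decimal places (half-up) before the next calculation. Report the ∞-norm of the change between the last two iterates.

Iteration 1:
  x1 = (3 - (-4)·1.000 - (4)·1.000) / (-11) = -0.273
  x2 = (-6 - (-2)·-0.273 - (-2)·1.000) / (7) = -0.649
  x3 = (-12 - (3)·-0.273 - (-1)·-0.649) / (8) = -1.479
Iteration 2:
  x1 = (3 - (-4)·-0.649 - (4)·-1.479) / (-11) = -0.575
  x2 = (-6 - (-2)·-0.575 - (-2)·-1.479) / (7) = -1.444
  x3 = (-12 - (3)·-0.575 - (-1)·-1.444) / (8) = -1.465
Change: (-0.302, -0.795, 0.014) → max |·| = 0.795

0.795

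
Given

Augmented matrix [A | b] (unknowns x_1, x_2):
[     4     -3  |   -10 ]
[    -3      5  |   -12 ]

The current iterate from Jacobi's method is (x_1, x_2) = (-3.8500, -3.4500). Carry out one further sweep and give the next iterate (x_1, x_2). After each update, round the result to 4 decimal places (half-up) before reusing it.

One sweep:
  x_1 = (-10 - (-3)·-3.4500) / (4) = -5.0875
  x_2 = (-12 - (-3)·-3.8500) / (5) = -4.7100

(-5.0875, -4.7100)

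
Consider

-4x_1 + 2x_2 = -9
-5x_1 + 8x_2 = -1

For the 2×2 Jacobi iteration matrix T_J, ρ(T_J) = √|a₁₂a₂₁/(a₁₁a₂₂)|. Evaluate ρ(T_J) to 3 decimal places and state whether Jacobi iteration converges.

0.559

a₁₂a₂₁/(a₁₁a₂₂) = (2)·(-5) / ((-4)·(8)) = 0.312500
ρ = √|0.312500| = √0.312500 = 0.559
ρ < 1, so Jacobi converges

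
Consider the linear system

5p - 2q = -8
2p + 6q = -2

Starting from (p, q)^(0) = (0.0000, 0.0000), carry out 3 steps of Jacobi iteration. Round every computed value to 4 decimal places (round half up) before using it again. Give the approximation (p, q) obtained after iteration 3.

Iteration 1:
  p = (-8 - (-2)·0.0000) / (5) = -1.6000
  q = (-2 - (2)·0.0000) / (6) = -0.3333
Iteration 2:
  p = (-8 - (-2)·-0.3333) / (5) = -1.7333
  q = (-2 - (2)·-1.6000) / (6) = 0.2000
Iteration 3:
  p = (-8 - (-2)·0.2000) / (5) = -1.5200
  q = (-2 - (2)·-1.7333) / (6) = 0.2444

(-1.5200, 0.2444)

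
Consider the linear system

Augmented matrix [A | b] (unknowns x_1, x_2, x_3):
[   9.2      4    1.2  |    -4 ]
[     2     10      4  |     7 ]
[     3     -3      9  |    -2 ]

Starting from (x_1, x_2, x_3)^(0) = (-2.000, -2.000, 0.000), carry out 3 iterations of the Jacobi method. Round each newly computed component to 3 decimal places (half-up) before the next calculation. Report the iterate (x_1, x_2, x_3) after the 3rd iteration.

(-0.740, 0.877, 0.306)

Iteration 1:
  x_1 = (-4 - (4)·-2.000 - (1.2)·0.000) / (9.2) = 0.435
  x_2 = (7 - (2)·-2.000 - (4)·0.000) / (10) = 1.100
  x_3 = (-2 - (3)·-2.000 - (-3)·-2.000) / (9) = -0.222
Iteration 2:
  x_1 = (-4 - (4)·1.100 - (1.2)·-0.222) / (9.2) = -0.884
  x_2 = (7 - (2)·0.435 - (4)·-0.222) / (10) = 0.702
  x_3 = (-2 - (3)·0.435 - (-3)·1.100) / (9) = -0.001
Iteration 3:
  x_1 = (-4 - (4)·0.702 - (1.2)·-0.001) / (9.2) = -0.740
  x_2 = (7 - (2)·-0.884 - (4)·-0.001) / (10) = 0.877
  x_3 = (-2 - (3)·-0.884 - (-3)·0.702) / (9) = 0.306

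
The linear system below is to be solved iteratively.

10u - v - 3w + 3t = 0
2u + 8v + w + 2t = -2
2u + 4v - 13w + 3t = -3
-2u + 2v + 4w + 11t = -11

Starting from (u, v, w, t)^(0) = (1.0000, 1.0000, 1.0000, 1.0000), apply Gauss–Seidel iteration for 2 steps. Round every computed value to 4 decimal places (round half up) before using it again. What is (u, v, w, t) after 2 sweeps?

(0.3074, -0.1204, 0.0185, -0.9289)

Iteration 1:
  u = (0 - (-1)·1.0000 - (-3)·1.0000 - (3)·1.0000) / (10) = 0.1000
  v = (-2 - (2)·0.1000 - (1)·1.0000 - (2)·1.0000) / (8) = -0.6500
  w = (-3 - (2)·0.1000 - (4)·-0.6500 - (3)·1.0000) / (-13) = 0.2769
  t = (-11 - (-2)·0.1000 - (2)·-0.6500 - (4)·0.2769) / (11) = -0.9643
Iteration 2:
  u = (0 - (-1)·-0.6500 - (-3)·0.2769 - (3)·-0.9643) / (10) = 0.3074
  v = (-2 - (2)·0.3074 - (1)·0.2769 - (2)·-0.9643) / (8) = -0.1204
  w = (-3 - (2)·0.3074 - (4)·-0.1204 - (3)·-0.9643) / (-13) = 0.0185
  t = (-11 - (-2)·0.3074 - (2)·-0.1204 - (4)·0.0185) / (11) = -0.9289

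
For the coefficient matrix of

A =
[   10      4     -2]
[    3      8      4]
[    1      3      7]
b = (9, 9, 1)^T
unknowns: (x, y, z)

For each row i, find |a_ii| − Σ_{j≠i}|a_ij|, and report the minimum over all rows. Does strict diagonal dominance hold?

1

row 1: |10| − (4+2) = 4
row 2: |8| − (3+4) = 1
row 3: |7| − (1+3) = 3
minimum over rows = 1 → strictly diagonally dominant (convergence guaranteed)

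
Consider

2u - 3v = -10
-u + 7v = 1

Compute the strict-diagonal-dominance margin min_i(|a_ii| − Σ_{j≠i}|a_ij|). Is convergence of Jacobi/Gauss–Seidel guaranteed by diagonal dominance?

row 1: |2| − (3) = -1
row 2: |7| − (1) = 6
minimum over rows = -1 → not strictly diagonally dominant

-1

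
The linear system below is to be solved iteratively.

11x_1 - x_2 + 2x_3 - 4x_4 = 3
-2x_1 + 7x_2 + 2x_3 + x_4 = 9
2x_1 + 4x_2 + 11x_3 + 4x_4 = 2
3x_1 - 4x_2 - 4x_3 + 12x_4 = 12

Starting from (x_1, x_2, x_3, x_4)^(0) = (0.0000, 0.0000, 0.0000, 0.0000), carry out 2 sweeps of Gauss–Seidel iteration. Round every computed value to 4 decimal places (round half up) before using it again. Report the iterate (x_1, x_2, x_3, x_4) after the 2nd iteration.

(0.9229, 1.4725, -0.9815, 0.9329)

Iteration 1:
  x_1 = (3 - (-1)·0.0000 - (2)·0.0000 - (-4)·0.0000) / (11) = 0.2727
  x_2 = (9 - (-2)·0.2727 - (2)·0.0000 - (1)·0.0000) / (7) = 1.3636
  x_3 = (2 - (2)·0.2727 - (4)·1.3636 - (4)·0.0000) / (11) = -0.3636
  x_4 = (12 - (3)·0.2727 - (-4)·1.3636 - (-4)·-0.3636) / (12) = 1.2652
Iteration 2:
  x_1 = (3 - (-1)·1.3636 - (2)·-0.3636 - (-4)·1.2652) / (11) = 0.9229
  x_2 = (9 - (-2)·0.9229 - (2)·-0.3636 - (1)·1.2652) / (7) = 1.4725
  x_3 = (2 - (2)·0.9229 - (4)·1.4725 - (4)·1.2652) / (11) = -0.9815
  x_4 = (12 - (3)·0.9229 - (-4)·1.4725 - (-4)·-0.9815) / (12) = 0.9329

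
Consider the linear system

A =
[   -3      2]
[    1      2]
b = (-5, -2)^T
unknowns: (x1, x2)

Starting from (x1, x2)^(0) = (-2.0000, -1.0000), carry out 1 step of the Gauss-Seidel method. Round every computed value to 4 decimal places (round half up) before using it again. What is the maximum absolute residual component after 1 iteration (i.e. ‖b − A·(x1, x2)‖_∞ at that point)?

1.0000

Iteration 1:
  x1 = (-5 - (2)·-1.0000) / (-3) = 1.0000
  x2 = (-2 - (1)·1.0000) / (2) = -1.5000
Residual b − A·x = (1.0000, 0.0000); ∞-norm = 1.0000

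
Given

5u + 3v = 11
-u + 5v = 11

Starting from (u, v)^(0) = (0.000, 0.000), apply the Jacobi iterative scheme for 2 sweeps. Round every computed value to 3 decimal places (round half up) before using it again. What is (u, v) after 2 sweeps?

Iteration 1:
  u = (11 - (3)·0.000) / (5) = 2.200
  v = (11 - (-1)·0.000) / (5) = 2.200
Iteration 2:
  u = (11 - (3)·2.200) / (5) = 0.880
  v = (11 - (-1)·2.200) / (5) = 2.640

(0.880, 2.640)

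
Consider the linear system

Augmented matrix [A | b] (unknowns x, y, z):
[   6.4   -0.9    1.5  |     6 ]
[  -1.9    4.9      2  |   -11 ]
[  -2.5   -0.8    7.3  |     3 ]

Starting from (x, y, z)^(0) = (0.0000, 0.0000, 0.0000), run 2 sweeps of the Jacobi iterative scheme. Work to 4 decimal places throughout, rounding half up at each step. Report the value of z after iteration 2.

Iteration 1:
  x = (6 - (-0.9)·0.0000 - (1.5)·0.0000) / (6.4) = 0.9375
  y = (-11 - (-1.9)·0.0000 - (2)·0.0000) / (4.9) = -2.2449
  z = (3 - (-2.5)·0.0000 - (-0.8)·0.0000) / (7.3) = 0.4110
Iteration 2:
  x = (6 - (-0.9)·-2.2449 - (1.5)·0.4110) / (6.4) = 0.5255
  y = (-11 - (-1.9)·0.9375 - (2)·0.4110) / (4.9) = -2.0491
  z = (3 - (-2.5)·0.9375 - (-0.8)·-2.2449) / (7.3) = 0.4860

0.4860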